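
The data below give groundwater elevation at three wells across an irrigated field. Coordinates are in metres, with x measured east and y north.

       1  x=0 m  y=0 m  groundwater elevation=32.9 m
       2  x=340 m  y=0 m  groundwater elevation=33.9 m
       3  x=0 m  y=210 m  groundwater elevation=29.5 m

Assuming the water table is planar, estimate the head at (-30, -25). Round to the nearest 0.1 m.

33.2 m

∂h/∂x = (33.9 − 32.9) / (340 − 0) = +0.002941
∂h/∂y = (29.5 − 32.9) / (210 − 0) = -0.01619
h(-30, -25) = 32.9 + (+0.002941)·(-30) + (-0.01619)·(-25) = 32.9 -0.088 +0.405 = 33.217 m.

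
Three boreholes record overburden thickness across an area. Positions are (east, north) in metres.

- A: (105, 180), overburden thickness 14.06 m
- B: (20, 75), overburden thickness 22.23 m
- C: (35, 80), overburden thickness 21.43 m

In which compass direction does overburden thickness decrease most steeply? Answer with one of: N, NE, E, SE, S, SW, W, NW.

NE

Taking A as reference: B−A = (-85, -105, +8.17); C−A = (-70, -100, +7.37).
Solve a·Δx + b·Δy = Δd: det = (-85)·(-100) − (-70)·(-105) = 1150.
∂d/∂x = [(+8.17)·(-100) − (+7.37)·(-105)] / 1150 = -0.03752
∂d/∂y = [(-85)·(+7.37) − (-70)·(+8.17)] / 1150 = -0.04743
Steepest decrease is along −∇f = (+0.03752 E, +0.04743 N) → northeast.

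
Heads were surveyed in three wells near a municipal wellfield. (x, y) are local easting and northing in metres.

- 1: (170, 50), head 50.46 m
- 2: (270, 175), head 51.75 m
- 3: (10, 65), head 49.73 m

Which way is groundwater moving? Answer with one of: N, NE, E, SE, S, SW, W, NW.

SW

Differences from 1: to 2 (Δx, Δy, Δh) = (100, 125, +1.29); to 3 = (-160, 15, -0.73).
Solve a·Δx + b·Δy = Δh: det = 100·15 − (-160)·125 = 21500.
∂h/∂x = [(+1.29)·15 − (-0.73)·125] / 21500 = +0.005144
∂h/∂y = [100·(-0.73) − (-160)·(+1.29)] / 21500 = +0.006205
Flow = −∇h = (-0.005144 east, -0.006205 north), which points southwest.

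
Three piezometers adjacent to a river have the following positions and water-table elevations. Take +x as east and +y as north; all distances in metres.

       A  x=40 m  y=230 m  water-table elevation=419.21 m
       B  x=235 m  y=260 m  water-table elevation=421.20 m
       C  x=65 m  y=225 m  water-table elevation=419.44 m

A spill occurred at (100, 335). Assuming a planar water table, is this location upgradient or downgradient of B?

downgradient

With h = a·x + b·y + c and A as origin, the differences give:
  195·a + 30·b = +1.99
  25·a + (-5)·b = +0.23
Eliminate b (×(-5) and ×30, subtract): -1725·a = -16.850 → a = ∂h/∂x = +0.009768
Back-substitute: b = ∂h/∂y = +0.002841.
Head at (100, 335) = 419.21 + (+0.009768)·(60) + (+0.002841)·(105) = 420.09 m.
That is lower than the 421.20 m at B, so the point is downgradient.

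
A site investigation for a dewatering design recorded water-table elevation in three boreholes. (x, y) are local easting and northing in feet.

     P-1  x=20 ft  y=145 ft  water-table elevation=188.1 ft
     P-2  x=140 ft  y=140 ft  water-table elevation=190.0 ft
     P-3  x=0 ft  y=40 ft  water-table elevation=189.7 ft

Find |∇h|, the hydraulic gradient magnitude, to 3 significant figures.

With h = a·x + b·y + c and P-1 as origin, the differences give:
  120·a + (-5)·b = +1.9
  (-20)·a + (-105)·b = +1.6
Eliminate b (×(-105) and ×(-5), subtract): -12700·a = -191.50 → a = ∂h/∂x = +0.01508
Back-substitute: b = ∂h/∂y = -0.01811.
|∇h| = √(0.01508² + -0.01811²) = 0.02357

0.0236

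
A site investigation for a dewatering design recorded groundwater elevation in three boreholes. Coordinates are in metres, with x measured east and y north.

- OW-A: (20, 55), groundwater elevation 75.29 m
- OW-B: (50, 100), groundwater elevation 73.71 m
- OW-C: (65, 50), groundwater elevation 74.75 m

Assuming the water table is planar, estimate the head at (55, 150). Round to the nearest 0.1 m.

Differences from OW-A: to OW-B (Δx, Δy, Δh) = (30, 45, -1.58); to OW-C = (45, -5, -0.54).
Determinant of the coordinate differences = 30·(-5) − 45·45 = -2175.
∂h/∂x = [(-1.58)·(-5) − (-0.54)·45] / -2175 = -0.01480
∂h/∂y = [30·(-0.54) − 45·(-1.58)] / -2175 = -0.02524
h(55, 150) = 75.29 + (-0.01480)·(35) + (-0.02524)·(95) = 75.29 -0.518 -2.398 = 72.374 m.

72.4 m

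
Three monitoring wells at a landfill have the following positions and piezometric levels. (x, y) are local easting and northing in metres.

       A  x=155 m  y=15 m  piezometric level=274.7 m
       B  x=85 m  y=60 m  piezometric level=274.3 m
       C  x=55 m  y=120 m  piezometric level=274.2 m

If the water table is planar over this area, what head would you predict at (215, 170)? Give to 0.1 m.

Differences from A: to B (Δx, Δy, Δh) = (-70, 45, -0.4); to C = (-100, 105, -0.5).
Solve a·Δx + b·Δy = Δh: det = (-70)·105 − (-100)·45 = -2850.
∂h/∂x = [(-0.4)·105 − (-0.5)·45] / -2850 = +0.006842
∂h/∂y = [(-70)·(-0.5) − (-100)·(-0.4)] / -2850 = +0.001754
h(215, 170) = 274.7 + (+0.006842)·(60) + (+0.001754)·(155) = 274.7 +0.411 +0.272 = 275.382 m.

275.4 m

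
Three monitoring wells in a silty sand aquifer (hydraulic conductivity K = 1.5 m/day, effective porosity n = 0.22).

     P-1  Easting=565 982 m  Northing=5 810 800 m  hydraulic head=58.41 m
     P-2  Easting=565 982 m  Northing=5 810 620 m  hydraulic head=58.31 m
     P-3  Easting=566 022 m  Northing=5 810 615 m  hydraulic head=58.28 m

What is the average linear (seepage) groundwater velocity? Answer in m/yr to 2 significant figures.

With h = a·x + b·y + c and P-1 as origin, the differences give:
  0·a + (-180)·b = -0.10
  40·a + (-185)·b = -0.13
Eliminate b (×(-185) and ×(-180), subtract): 7200·a = -4.900 → a = ∂h/∂x = -0.0006806
Back-substitute: b = ∂h/∂y = +0.0005556.
|∇h| = √(-0.0006806² + 0.0005556²) = 0.0008786
Seepage velocity v = K·i/n = 1.5 × 0.0008786 / 0.22 = 0.00599 m/day = 2.188 m/yr.

2.2 m/yr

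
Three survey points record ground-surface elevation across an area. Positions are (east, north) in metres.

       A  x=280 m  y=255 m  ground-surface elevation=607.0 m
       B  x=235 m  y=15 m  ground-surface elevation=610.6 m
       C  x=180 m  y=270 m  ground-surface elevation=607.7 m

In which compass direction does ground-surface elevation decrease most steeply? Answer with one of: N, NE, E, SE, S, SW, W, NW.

NE

With z = a·x + b·y + c and A as origin, the differences give:
  (-45)·a + (-240)·b = +3.6
  (-100)·a + 15·b = +0.7
Eliminate b (×15 and ×(-240), subtract): -24675·a = 222.00 → a = ∂z/∂x = -0.008997
Back-substitute: b = ∂z/∂y = -0.01331.
Steepest decrease is along −∇f = (+0.008997 E, +0.01331 N) → northeast.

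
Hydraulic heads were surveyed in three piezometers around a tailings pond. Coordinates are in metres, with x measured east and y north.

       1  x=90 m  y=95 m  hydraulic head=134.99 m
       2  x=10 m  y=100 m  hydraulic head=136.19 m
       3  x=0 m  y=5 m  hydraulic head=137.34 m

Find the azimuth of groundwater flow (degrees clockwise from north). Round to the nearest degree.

Taking 1 as reference: 2−1 = (-80, 5, +1.20); 3−1 = (-90, -90, +2.35).
Determinant of the coordinate differences = (-80)·(-90) − (-90)·5 = 7650.
∂h/∂x = [(+1.20)·(-90) − (+2.35)·5] / 7650 = -0.01565
∂h/∂y = [(-80)·(+2.35) − (-90)·(+1.20)] / 7650 = -0.01046
Flow direction (−∇h) has components (+0.01565 E, +0.01046 N).
Azimuth = atan2(E, N) = atan2(+0.01565, +0.01046) = 56.3° ≈ 056°.

056°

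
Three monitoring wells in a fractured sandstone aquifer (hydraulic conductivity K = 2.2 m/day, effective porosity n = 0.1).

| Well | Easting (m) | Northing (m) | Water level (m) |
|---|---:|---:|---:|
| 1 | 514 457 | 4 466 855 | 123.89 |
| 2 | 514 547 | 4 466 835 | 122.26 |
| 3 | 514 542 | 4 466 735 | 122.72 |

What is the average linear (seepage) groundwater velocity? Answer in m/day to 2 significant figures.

Taking 1 as reference: 2−1 = (90, -20, -1.63); 3−1 = (85, -120, -1.17).
Solve a·Δx + b·Δy = Δh: det = 90·(-120) − 85·(-20) = -9100.
∂h/∂x = [(-1.63)·(-120) − (-1.17)·(-20)] / -9100 = -0.01892
∂h/∂y = [90·(-1.17) − 85·(-1.63)] / -9100 = -0.003654
|∇h| = √(-0.01892² + -0.003654²) = 0.01927
Seepage velocity v = K·i/n = 2.2 × 0.01927 / 0.1 = 0.4239 m/day.

0.42 m/day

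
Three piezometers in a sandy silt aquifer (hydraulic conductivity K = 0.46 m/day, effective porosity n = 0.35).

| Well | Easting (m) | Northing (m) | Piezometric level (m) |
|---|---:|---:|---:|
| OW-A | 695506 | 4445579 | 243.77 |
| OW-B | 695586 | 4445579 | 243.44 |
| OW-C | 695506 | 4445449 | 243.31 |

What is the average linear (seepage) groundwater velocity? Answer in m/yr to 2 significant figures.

∂h/∂x = (243.44 − 243.77) / (695586 − 695506) = -0.004125
∂h/∂y = (243.31 − 243.77) / (4445449 − 4445579) = +0.003538
|∇h| = √(-0.004125² + 0.003538²) = 0.005434
Seepage velocity v = K·i/n = 0.46 × 0.005434 / 0.35 = 0.007142 m/day = 2.609 m/yr.

2.6 m/yr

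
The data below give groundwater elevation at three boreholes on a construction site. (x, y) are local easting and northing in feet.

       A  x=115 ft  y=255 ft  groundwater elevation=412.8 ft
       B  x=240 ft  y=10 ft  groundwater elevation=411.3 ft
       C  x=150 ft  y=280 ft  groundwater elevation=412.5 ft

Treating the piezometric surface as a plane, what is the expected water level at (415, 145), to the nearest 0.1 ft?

Differences from A: to B (Δx, Δy, Δh) = (125, -245, -1.5); to C = (35, 25, -0.3).
Solve a·Δx + b·Δy = Δh: det = 125·25 − 35·(-245) = 11700.
∂h/∂x = [(-1.5)·25 − (-0.3)·(-245)] / 11700 = -0.009487
∂h/∂y = [125·(-0.3) − 35·(-1.5)] / 11700 = +0.001282
h(415, 145) = 412.8 + (-0.009487)·(300) + (+0.001282)·(-110) = 412.8 -2.846 -0.141 = 409.813 ft.

409.8 ft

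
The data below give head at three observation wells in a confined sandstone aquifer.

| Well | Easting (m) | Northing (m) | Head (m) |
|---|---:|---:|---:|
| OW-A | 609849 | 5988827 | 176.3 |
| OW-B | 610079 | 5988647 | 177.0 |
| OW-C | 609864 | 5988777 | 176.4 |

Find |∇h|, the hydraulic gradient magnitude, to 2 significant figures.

0.0024

With h = a·x + b·y + c and OW-A as origin, the differences give:
  230·a + (-180)·b = +0.7
  15·a + (-50)·b = +0.1
Eliminate b (×(-50) and ×(-180), subtract): -8800·a = -17.00 → a = ∂h/∂x = +0.001932
Back-substitute: b = ∂h/∂y = -0.001420.
|∇h| = √(0.001932² + -0.001420²) = 0.002398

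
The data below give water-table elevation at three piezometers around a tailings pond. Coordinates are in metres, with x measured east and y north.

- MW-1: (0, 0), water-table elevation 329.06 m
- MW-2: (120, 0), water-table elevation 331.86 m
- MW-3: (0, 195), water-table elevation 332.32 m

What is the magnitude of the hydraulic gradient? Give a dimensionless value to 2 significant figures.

0.029

∂h/∂x = (331.86 − 329.06) / (120 − 0) = +0.02333
∂h/∂y = (332.32 − 329.06) / (195 − 0) = +0.01672
|∇h| = √(0.02333² + 0.01672²) = 0.0287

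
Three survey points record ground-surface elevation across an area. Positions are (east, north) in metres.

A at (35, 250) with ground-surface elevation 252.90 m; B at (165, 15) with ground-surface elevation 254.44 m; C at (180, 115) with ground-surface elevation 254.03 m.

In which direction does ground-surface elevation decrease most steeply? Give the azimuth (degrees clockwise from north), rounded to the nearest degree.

Differences from A: to B (Δx, Δy, Δh) = (130, -235, +1.54); to C = (145, -135, +1.13).
Solve a·Δx + b·Δy = Δz: det = 130·(-135) − 145·(-235) = 16525.
∂z/∂x = [(+1.54)·(-135) − (+1.13)·(-235)] / 16525 = +0.003489
∂z/∂y = [130·(+1.13) − 145·(+1.54)] / 16525 = -0.004623
Steepest decrease is along −∇f: components (-0.003489 E, +0.004623 N).
Azimuth = atan2(-0.003489, +0.004623) = 323.0° ≈ 323°.

323°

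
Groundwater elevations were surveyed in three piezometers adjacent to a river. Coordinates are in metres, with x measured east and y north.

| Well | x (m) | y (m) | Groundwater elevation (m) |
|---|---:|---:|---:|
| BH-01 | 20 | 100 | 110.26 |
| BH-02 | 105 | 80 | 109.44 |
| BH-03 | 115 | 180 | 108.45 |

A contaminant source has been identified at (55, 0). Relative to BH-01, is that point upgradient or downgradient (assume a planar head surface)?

upgradient

Taking BH-01 as reference: BH-02−BH-01 = (85, -20, -0.82); BH-03−BH-01 = (95, 80, -1.81).
Solve a·Δx + b·Δy = Δh: det = 85·80 − 95·(-20) = 8700.
∂h/∂x = [(-0.82)·80 − (-1.81)·(-20)] / 8700 = -0.01170
∂h/∂y = [85·(-1.81) − 95·(-0.82)] / 8700 = -0.008730
Head at (55, 0) = 110.26 + (-0.01170)·(35) + (-0.008730)·(-100) = 110.72 m.
That is higher than the 110.26 m at BH-01, so the point is upgradient.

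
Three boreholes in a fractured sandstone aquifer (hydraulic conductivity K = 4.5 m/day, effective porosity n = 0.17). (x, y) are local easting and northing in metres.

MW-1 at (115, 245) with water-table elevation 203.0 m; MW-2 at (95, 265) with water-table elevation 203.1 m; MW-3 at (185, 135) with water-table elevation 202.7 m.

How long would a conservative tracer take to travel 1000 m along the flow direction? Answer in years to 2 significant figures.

With h = a·x + b·y + c and MW-1 as origin, the differences give:
  (-20)·a + 20·b = +0.1
  70·a + (-110)·b = -0.3
Eliminate b (×(-110) and ×20, subtract): 800·a = -5.00 → a = ∂h/∂x = -0.006250
Back-substitute: b = ∂h/∂y = -0.001250.
|∇h| = √(-0.006250² + -0.001250²) = 0.006374
Seepage velocity v = K·i/n = 4.5 × 0.006374 / 0.17 = 0.1687 m/day.
t = 1000 / 0.1687 = 5928 days = 16.2 years.

16 years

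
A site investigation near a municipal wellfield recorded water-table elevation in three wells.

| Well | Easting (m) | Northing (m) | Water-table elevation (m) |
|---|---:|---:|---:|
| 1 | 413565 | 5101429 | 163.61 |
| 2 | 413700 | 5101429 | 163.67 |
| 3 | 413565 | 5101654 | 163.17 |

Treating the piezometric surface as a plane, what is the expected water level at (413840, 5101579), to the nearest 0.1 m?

∂h/∂x = (163.67 − 163.61) / (413700 − 413565) = +0.0004444
∂h/∂y = (163.17 − 163.61) / (5101654 − 5101429) = -0.001956
h(413840, 5101579) = 163.61 + (+0.0004444)·(275) + (-0.001956)·(150) = 163.61 +0.122 -0.293 = 163.439 m.

163.4 m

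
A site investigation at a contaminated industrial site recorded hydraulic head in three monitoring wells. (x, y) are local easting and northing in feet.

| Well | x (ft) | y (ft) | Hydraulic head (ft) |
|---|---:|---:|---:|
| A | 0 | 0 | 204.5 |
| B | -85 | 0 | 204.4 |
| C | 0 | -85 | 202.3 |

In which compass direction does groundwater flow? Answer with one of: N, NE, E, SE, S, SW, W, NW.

∂h/∂x = (204.4 − 204.5) / (-85 − 0) = +0.001176
∂h/∂y = (202.3 − 204.5) / (-85 − 0) = +0.02588
Flow = −∇h = (-0.001176 east, -0.02588 north), which points south.

S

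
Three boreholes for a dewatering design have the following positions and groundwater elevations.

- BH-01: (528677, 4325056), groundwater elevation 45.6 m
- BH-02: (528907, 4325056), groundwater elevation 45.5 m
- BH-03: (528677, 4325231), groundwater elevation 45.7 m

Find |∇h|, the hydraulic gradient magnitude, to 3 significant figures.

0.000718

∂h/∂x = (45.5 − 45.6) / (528907 − 528677) = -0.0004348
∂h/∂y = (45.7 − 45.6) / (4325231 − 4325056) = +0.0005714
|∇h| = √(-0.0004348² + 0.0005714²) = 0.000718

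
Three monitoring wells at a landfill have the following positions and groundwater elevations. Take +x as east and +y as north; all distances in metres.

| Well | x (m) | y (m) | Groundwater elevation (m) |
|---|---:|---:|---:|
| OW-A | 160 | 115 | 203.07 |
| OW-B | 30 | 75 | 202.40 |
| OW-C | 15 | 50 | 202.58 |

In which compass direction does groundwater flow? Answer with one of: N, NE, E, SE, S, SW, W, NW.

With h = a·x + b·y + c and OW-A as origin, the differences give:
  (-130)·a + (-40)·b = -0.67
  (-145)·a + (-65)·b = -0.49
Eliminate b (×(-65) and ×(-40), subtract): 2650·a = 23.950 → a = ∂h/∂x = +0.009038
Back-substitute: b = ∂h/∂y = -0.01262.
Flow = −∇h = (-0.009038 east, +0.01262 north), which points northwest.

NW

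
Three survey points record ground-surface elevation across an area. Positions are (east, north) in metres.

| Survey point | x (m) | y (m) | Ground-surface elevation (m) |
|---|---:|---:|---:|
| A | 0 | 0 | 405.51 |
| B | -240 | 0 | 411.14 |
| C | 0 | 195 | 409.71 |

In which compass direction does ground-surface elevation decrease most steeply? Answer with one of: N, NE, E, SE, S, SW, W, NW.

∂z/∂x = (411.14 − 405.51) / (-240 − 0) = -0.02346
∂z/∂y = (409.71 − 405.51) / (195 − 0) = +0.02154
Steepest decrease is along −∇f = (+0.02346 E, -0.02154 N) → southeast.

SE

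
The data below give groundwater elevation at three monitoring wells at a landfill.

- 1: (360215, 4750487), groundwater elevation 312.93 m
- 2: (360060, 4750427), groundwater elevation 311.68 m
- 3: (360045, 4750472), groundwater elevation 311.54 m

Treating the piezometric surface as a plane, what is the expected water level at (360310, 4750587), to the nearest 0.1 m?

Differences from 1: to 2 (Δx, Δy, Δh) = (-155, -60, -1.25); to 3 = (-170, -15, -1.39).
Solve a·Δx + b·Δy = Δh: det = (-155)·(-15) − (-170)·(-60) = -7875.
∂h/∂x = [(-1.25)·(-15) − (-1.39)·(-60)] / -7875 = +0.008210
∂h/∂y = [(-155)·(-1.39) − (-170)·(-1.25)] / -7875 = -0.0003746
h(360310, 4750587) = 312.93 + (+0.008210)·(95) + (-0.0003746)·(100) = 312.93 +0.780 -0.037 = 313.672 m.

313.7 m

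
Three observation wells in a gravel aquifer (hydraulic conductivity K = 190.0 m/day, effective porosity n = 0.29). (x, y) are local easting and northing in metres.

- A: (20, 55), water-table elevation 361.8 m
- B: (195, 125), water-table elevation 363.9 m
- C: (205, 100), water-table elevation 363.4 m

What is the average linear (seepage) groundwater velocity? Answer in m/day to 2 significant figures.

Three-point gradient (reference A): Δ to B = (175, 70, +2.1), Δ to C = (185, 45, +1.6).
∂h/∂x = +0.003448, ∂h/∂y = +0.02138 (det = -5075).
|∇h| = √(0.003448² + 0.02138²) = 0.02166
Seepage velocity v = K·i/n = 190.0 × 0.02166 / 0.29 = 14.19 m/day.

14 m/day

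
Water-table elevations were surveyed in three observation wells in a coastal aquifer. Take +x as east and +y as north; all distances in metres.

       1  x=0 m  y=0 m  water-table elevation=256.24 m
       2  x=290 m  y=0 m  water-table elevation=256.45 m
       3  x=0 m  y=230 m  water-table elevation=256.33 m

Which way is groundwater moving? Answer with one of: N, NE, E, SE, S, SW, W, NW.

∂h/∂x = (256.45 − 256.24) / (290 − 0) = +0.0007241
∂h/∂y = (256.33 − 256.24) / (230 − 0) = +0.0003913
Flow = −∇h = (-0.0007241 east, -0.0003913 north), which points southwest.

SW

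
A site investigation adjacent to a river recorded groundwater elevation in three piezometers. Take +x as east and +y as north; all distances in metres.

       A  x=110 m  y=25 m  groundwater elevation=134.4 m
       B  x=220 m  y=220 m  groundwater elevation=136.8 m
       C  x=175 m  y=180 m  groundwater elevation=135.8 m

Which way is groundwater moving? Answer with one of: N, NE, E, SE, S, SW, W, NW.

Taking A as reference: B−A = (110, 195, +2.4); C−A = (65, 155, +1.4).
Solve a·Δx + b·Δy = Δh: det = 110·155 − 65·195 = 4375.
∂h/∂x = [(+2.4)·155 − (+1.4)·195] / 4375 = +0.02263
∂h/∂y = [110·(+1.4) − 65·(+2.4)] / 4375 = -0.0004571
Flow = −∇h = (-0.02263 east, +0.0004571 north), which points west.

W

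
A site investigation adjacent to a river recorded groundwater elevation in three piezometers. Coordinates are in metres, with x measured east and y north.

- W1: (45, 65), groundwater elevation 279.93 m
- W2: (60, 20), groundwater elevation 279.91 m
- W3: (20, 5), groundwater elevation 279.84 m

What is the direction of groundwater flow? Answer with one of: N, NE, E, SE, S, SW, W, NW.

SW

Differences from W1: to W2 (Δx, Δy, Δh) = (15, -45, -0.02); to W3 = (-25, -60, -0.09).
Determinant of the coordinate differences = 15·(-60) − (-25)·(-45) = -2025.
∂h/∂x = [(-0.02)·(-60) − (-0.09)·(-45)] / -2025 = +0.001407
∂h/∂y = [15·(-0.09) − (-25)·(-0.02)] / -2025 = +0.0009136
Flow = −∇h = (-0.001407 east, -0.0009136 north), which points southwest.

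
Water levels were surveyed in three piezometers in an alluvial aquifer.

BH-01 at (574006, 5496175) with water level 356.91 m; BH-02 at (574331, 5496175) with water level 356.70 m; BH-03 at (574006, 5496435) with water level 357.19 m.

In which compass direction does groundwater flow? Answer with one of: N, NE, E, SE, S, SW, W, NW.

SE

∂h/∂x = (356.70 − 356.91) / (574331 − 574006) = -0.0006462
∂h/∂y = (357.19 − 356.91) / (5496435 − 5496175) = +0.001077
Flow = −∇h = (+0.0006462 east, -0.001077 north), which points southeast.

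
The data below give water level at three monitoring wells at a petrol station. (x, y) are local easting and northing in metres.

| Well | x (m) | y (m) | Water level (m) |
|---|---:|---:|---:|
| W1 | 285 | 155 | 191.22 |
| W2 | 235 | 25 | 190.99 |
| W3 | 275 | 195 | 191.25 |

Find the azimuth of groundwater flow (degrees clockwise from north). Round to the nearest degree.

Three-point gradient (reference W1): Δ to W2 = (-50, -130, -0.23), Δ to W3 = (-10, 40, +0.03).
∂h/∂x = +0.001606, ∂h/∂y = +0.001152 (det = -3300).
Flow direction (−∇h) has components (-0.001606 E, -0.001152 N).
Azimuth = atan2(E, N) = atan2(-0.001606, -0.001152) = 234.4° ≈ 234°.

234°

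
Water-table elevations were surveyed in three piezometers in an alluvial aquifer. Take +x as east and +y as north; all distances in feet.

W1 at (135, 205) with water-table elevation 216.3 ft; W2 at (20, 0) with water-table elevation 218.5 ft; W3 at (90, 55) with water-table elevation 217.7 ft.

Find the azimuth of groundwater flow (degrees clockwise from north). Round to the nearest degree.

035°

Differences from W1: to W2 (Δx, Δy, Δh) = (-115, -205, +2.2); to W3 = (-45, -150, +1.4).
Solve a·Δx + b·Δy = Δh: det = (-115)·(-150) − (-45)·(-205) = 8025.
∂h/∂x = [(+2.2)·(-150) − (+1.4)·(-205)] / 8025 = -0.005358
∂h/∂y = [(-115)·(+1.4) − (-45)·(+2.2)] / 8025 = -0.007726
Flow direction (−∇h) has components (+0.005358 E, +0.007726 N).
Azimuth = atan2(E, N) = atan2(+0.005358, +0.007726) = 34.7° ≈ 035°.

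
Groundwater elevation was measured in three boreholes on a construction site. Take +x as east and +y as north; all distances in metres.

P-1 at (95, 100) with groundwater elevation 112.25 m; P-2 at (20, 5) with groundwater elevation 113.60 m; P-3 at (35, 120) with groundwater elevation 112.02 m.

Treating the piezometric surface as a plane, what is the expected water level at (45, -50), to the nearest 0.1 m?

114.3 m

Three-point gradient (reference P-1): Δ to P-2 = (-75, -95, +1.35), Δ to P-3 = (-60, 20, -0.23).
∂h/∂x = -0.0007153, ∂h/∂y = -0.01365 (det = -7200).
h(45, -50) = 112.25 + (-0.0007153)·(-50) + (-0.01365)·(-150) = 112.25 +0.036 +2.047 = 114.333 m.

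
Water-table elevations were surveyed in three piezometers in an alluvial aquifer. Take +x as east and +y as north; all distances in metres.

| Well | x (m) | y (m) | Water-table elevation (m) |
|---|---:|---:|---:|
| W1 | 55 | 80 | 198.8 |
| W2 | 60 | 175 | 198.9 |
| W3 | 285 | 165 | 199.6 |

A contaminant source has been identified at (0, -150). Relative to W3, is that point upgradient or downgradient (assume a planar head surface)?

downgradient

Taking W1 as reference: W2−W1 = (5, 95, +0.1); W3−W1 = (230, 85, +0.8).
Solve a·Δx + b·Δy = Δh: det = 5·85 − 230·95 = -21425.
∂h/∂x = [(+0.1)·85 − (+0.8)·95] / -21425 = +0.003151
∂h/∂y = [5·(+0.8) − 230·(+0.1)] / -21425 = +0.0008868
Head at (0, -150) = 198.8 + (+0.003151)·(-55) + (+0.0008868)·(-230) = 198.42 m.
That is lower than the 199.6 m at W3, so the point is downgradient.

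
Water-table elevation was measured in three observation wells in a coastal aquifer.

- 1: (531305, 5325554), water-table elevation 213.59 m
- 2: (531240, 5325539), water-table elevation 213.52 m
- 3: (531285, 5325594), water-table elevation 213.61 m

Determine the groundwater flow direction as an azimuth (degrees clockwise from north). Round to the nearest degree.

Three-point gradient (reference 1): Δ to 2 = (-65, -15, -0.07), Δ to 3 = (-20, 40, +0.02).
∂h/∂x = +0.0008621, ∂h/∂y = +0.0009310 (det = -2900).
Flow direction (−∇h) has components (-0.0008621 E, -0.0009310 N).
Azimuth = atan2(E, N) = atan2(-0.0008621, -0.0009310) = 222.8° ≈ 223°.

223°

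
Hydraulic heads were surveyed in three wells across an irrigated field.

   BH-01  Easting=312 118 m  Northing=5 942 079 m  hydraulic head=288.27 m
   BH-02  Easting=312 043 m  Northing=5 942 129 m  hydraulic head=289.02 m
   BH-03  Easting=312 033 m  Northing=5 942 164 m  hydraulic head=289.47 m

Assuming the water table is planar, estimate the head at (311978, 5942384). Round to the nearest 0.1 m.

Taking BH-01 as reference: BH-02−BH-01 = (-75, 50, +0.75); BH-03−BH-01 = (-85, 85, +1.20).
Solve a·Δx + b·Δy = Δh: det = (-75)·85 − (-85)·50 = -2125.
∂h/∂x = [(+0.75)·85 − (+1.20)·50] / -2125 = -0.001765
∂h/∂y = [(-75)·(+1.20) − (-85)·(+0.75)] / -2125 = +0.01235
h(311978, 5942384) = 288.27 + (-0.001765)·(-140) + (+0.01235)·(305) = 288.27 +0.247 +3.768 = 292.285 m.

292.3 m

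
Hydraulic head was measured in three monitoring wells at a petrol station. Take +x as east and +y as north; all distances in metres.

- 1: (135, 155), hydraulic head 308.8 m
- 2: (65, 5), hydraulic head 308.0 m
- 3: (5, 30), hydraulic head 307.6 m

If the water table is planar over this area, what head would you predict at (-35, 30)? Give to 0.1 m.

With h = a·x + b·y + c and 1 as origin, the differences give:
  (-70)·a + (-150)·b = -0.8
  (-130)·a + (-125)·b = -1.2
Eliminate b (×(-125) and ×(-150), subtract): -10750·a = -80.00 → a = ∂h/∂x = +0.007442
Back-substitute: b = ∂h/∂y = +0.001860.
h(-35, 30) = 308.8 + (+0.007442)·(-170) + (+0.001860)·(-125) = 308.8 -1.265 -0.233 = 307.302 m.

307.3 m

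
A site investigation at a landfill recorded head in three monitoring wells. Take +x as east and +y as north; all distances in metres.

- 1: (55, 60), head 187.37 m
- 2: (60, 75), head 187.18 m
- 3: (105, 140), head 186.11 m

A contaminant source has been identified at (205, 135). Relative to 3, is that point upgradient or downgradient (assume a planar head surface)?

Taking 1 as reference: 2−1 = (5, 15, -0.19); 3−1 = (50, 80, -1.26).
Solve a·Δx + b·Δy = Δh: det = 5·80 − 50·15 = -350.
∂h/∂x = [(-0.19)·80 − (-1.26)·15] / -350 = -0.01057
∂h/∂y = [5·(-1.26) − 50·(-0.19)] / -350 = -0.009143
Head at (205, 135) = 187.37 + (-0.01057)·(150) + (-0.009143)·(75) = 185.10 m.
That is lower than the 186.11 m at 3, so the point is downgradient.

downgradient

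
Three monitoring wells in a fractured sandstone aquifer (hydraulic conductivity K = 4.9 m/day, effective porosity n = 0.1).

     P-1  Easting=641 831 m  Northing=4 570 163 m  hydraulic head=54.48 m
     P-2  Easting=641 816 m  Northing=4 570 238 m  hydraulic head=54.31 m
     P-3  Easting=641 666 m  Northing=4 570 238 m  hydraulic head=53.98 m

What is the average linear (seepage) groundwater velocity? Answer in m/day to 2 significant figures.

0.14 m/day

Differences from P-1: to P-2 (Δx, Δy, Δh) = (-15, 75, -0.17); to P-3 = (-165, 75, -0.50).
Determinant of the coordinate differences = (-15)·75 − (-165)·75 = 11250.
∂h/∂x = [(-0.17)·75 − (-0.50)·75] / 11250 = +0.002200
∂h/∂y = [(-15)·(-0.50) − (-165)·(-0.17)] / 11250 = -0.001827
|∇h| = √(0.002200² + -0.001827²) = 0.00286
Seepage velocity v = K·i/n = 4.9 × 0.00286 / 0.1 = 0.1401 m/day.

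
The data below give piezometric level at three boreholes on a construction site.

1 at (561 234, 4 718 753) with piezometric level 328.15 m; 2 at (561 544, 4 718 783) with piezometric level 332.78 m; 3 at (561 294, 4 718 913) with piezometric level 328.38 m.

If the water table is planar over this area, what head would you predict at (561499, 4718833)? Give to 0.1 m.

With h = a·x + b·y + c and 1 as origin, the differences give:
  310·a + 30·b = +4.63
  60·a + 160·b = +0.23
Eliminate b (×160 and ×30, subtract): 47800·a = 733.900 → a = ∂h/∂x = +0.01535
Back-substitute: b = ∂h/∂y = -0.004320.
h(561499, 4718833) = 328.15 + (+0.01535)·(265) + (-0.004320)·(80) = 328.15 +4.069 -0.346 = 331.873 m.

331.9 m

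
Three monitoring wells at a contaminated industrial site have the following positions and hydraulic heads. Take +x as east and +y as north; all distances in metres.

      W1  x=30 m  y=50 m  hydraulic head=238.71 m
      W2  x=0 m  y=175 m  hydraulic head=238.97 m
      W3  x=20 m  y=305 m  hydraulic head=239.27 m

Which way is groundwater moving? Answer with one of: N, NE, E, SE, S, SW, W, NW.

Differences from W1: to W2 (Δx, Δy, Δh) = (-30, 125, +0.26); to W3 = (-10, 255, +0.56).
Solve a·Δx + b·Δy = Δh: det = (-30)·255 − (-10)·125 = -6400.
∂h/∂x = [(+0.26)·255 − (+0.56)·125] / -6400 = +0.0005781
∂h/∂y = [(-30)·(+0.56) − (-10)·(+0.26)] / -6400 = +0.002219
Flow = −∇h = (-0.0005781 east, -0.002219 north), which points south.

S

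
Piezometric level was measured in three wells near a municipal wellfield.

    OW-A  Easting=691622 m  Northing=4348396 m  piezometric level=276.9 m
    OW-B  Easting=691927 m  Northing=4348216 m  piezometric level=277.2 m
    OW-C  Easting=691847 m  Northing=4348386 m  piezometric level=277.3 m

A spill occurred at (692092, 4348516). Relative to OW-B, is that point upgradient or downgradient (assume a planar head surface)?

Taking OW-A as reference: OW-B−OW-A = (305, -180, +0.3); OW-C−OW-A = (225, -10, +0.4).
Determinant of the coordinate differences = 305·(-10) − 225·(-180) = 37450.
∂h/∂x = [(+0.3)·(-10) − (+0.4)·(-180)] / 37450 = +0.001842
∂h/∂y = [305·(+0.4) − 225·(+0.3)] / 37450 = +0.001455
Head at (692092, 4348516) = 276.9 + (+0.001842)·(470) + (+0.001455)·(120) = 277.94 m.
That is higher than the 277.2 m at OW-B, so the point is upgradient.

upgradient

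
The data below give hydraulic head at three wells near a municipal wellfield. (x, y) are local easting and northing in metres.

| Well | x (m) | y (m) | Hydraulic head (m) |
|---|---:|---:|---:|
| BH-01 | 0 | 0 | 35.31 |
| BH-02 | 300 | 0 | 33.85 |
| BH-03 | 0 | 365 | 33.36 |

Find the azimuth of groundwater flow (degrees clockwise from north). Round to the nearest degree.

∂h/∂x = (33.85 − 35.31) / (300 − 0) = -0.004867
∂h/∂y = (33.36 − 35.31) / (365 − 0) = -0.005342
Flow direction (−∇h) has components (+0.004867 E, +0.005342 N).
Azimuth = atan2(E, N) = atan2(+0.004867, +0.005342) = 42.3° ≈ 042°.

042°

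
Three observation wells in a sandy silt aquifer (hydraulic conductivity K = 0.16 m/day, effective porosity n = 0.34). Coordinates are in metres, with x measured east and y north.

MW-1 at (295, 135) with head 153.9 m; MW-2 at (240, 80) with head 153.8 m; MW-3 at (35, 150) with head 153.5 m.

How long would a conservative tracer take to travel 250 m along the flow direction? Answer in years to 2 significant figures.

920 years

With h = a·x + b·y + c and MW-1 as origin, the differences give:
  (-55)·a + (-55)·b = -0.1
  (-260)·a + 15·b = -0.4
Eliminate b (×15 and ×(-55), subtract): -15125·a = -23.50 → a = ∂h/∂x = +0.001554
Back-substitute: b = ∂h/∂y = +0.0002645.
|∇h| = √(0.001554² + 0.0002645²) = 0.001576
Seepage velocity v = K·i/n = 0.16 × 0.001576 / 0.34 = 0.0007416 m/day.
t = 250 / 0.0007416 = 3.371e+05 days = 923 years.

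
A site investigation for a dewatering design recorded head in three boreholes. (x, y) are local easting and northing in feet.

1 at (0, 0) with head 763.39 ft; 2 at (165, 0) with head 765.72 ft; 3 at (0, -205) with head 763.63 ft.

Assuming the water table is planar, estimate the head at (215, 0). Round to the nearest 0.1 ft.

∂h/∂x = (765.72 − 763.39) / (165 − 0) = +0.01412
∂h/∂y = (763.63 − 763.39) / (-205 − 0) = -0.001171
h(215, 0) = 763.39 + (+0.01412)·(215) + (-0.001171)·(0) = 763.39 +3.036 -0.000 = 766.426 ft.

766.4 ft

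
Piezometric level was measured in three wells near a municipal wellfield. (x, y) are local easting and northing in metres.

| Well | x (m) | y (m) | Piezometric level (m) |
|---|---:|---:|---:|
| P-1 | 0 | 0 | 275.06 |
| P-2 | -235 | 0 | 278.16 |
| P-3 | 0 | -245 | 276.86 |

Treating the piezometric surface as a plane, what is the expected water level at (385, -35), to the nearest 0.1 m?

∂h/∂x = (278.16 − 275.06) / (-235 − 0) = -0.01319
∂h/∂y = (276.86 − 275.06) / (-245 − 0) = -0.007347
h(385, -35) = 275.06 + (-0.01319)·(385) + (-0.007347)·(-35) = 275.06 -5.079 +0.257 = 270.238 m.

270.2 m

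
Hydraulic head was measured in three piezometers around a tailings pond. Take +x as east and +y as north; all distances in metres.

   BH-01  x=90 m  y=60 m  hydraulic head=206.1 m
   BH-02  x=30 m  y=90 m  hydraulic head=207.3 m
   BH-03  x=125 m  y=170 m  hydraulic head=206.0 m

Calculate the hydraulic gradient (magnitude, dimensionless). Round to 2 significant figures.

0.018

With h = a·x + b·y + c and BH-01 as origin, the differences give:
  (-60)·a + 30·b = +1.2
  35·a + 110·b = -0.1
Eliminate b (×110 and ×30, subtract): -7650·a = 135.00 → a = ∂h/∂x = -0.01765
Back-substitute: b = ∂h/∂y = +0.004706.
|∇h| = √(-0.01765² + 0.004706²) = 0.01827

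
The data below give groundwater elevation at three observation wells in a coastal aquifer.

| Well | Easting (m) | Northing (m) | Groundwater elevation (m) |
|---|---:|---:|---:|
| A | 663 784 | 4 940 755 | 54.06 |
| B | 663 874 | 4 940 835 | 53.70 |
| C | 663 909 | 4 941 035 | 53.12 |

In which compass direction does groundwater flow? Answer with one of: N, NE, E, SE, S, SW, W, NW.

Three-point gradient (reference A): Δ to B = (90, 80, -0.36), Δ to C = (125, 280, -0.94).
∂h/∂x = -0.001684, ∂h/∂y = -0.002605 (det = 15200).
Flow = −∇h = (+0.001684 east, +0.002605 north), which points northeast.

NE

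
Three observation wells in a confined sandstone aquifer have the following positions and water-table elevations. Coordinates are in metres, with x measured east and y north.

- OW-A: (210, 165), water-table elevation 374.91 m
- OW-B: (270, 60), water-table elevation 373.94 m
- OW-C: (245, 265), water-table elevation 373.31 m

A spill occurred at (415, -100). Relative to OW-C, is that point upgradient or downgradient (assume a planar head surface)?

With h = a·x + b·y + c and OW-A as origin, the differences give:
  60·a + (-105)·b = -0.97
  35·a + 100·b = -1.60
Eliminate b (×100 and ×(-105), subtract): 9675·a = -265.000 → a = ∂h/∂x = -0.02739
Back-substitute: b = ∂h/∂y = -0.006413.
Head at (415, -100) = 374.91 + (-0.02739)·(205) + (-0.006413)·(-265) = 370.99 m.
That is lower than the 373.31 m at OW-C, so the point is downgradient.

downgradient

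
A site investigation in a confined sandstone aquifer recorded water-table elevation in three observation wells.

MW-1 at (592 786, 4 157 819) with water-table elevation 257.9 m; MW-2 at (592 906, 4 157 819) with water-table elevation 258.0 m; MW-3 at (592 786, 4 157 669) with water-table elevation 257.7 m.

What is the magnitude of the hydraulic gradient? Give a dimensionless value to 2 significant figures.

∂h/∂x = (258.0 − 257.9) / (592906 − 592786) = +0.0008333
∂h/∂y = (257.7 − 257.9) / (4157669 − 4157819) = +0.001333
|∇h| = √(0.0008333² + 0.001333²) = 0.001572

0.0016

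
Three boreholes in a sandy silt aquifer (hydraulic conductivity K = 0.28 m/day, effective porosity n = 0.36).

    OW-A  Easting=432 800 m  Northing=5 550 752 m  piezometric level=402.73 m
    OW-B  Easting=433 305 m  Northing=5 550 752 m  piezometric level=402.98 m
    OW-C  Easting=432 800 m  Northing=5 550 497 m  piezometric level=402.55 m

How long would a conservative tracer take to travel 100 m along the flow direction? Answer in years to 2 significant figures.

∂h/∂x = (402.98 − 402.73) / (433305 − 432800) = +0.0004950
∂h/∂y = (402.55 − 402.73) / (5550497 − 5550752) = +0.0007059
|∇h| = √(0.0004950² + 0.0007059²) = 0.0008622
Seepage velocity v = K·i/n = 0.28 × 0.0008622 / 0.36 = 0.0006706 m/day.
t = 100 / 0.0006706 = 1.491e+05 days = 408 years.

410 years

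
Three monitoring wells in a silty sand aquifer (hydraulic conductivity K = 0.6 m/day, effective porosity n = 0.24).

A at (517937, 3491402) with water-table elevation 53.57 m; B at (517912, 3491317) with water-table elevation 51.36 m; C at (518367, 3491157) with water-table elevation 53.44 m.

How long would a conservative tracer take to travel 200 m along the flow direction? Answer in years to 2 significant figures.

Taking A as reference: B−A = (-25, -85, -2.21); C−A = (430, -245, -0.13).
Determinant of the coordinate differences = (-25)·(-245) − 430·(-85) = 42675.
∂h/∂x = [(-2.21)·(-245) − (-0.13)·(-85)] / 42675 = +0.01243
∂h/∂y = [(-25)·(-0.13) − 430·(-2.21)] / 42675 = +0.02234
|∇h| = √(0.01243² + 0.02234²) = 0.02557
Seepage velocity v = K·i/n = 0.6 × 0.02557 / 0.24 = 0.06392 m/day.
t = 200 / 0.06392 = 3129 days = 8.57 years.

8.6 years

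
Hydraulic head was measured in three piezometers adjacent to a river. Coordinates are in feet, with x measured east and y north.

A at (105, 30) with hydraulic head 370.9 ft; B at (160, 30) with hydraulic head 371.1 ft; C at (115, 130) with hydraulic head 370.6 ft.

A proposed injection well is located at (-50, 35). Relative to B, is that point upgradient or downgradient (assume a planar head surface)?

Differences from A: to B (Δx, Δy, Δh) = (55, 0, +0.2); to C = (10, 100, -0.3).
Solve a·Δx + b·Δy = Δh: det = 55·100 − 10·0 = 5500.
∂h/∂x = [(+0.2)·100 − (-0.3)·0] / 5500 = +0.003636
∂h/∂y = [55·(-0.3) − 10·(+0.2)] / 5500 = -0.003364
Head at (-50, 35) = 370.9 + (+0.003636)·(-155) + (-0.003364)·(5) = 370.32 ft.
That is lower than the 371.1 ft at B, so the point is downgradient.

downgradient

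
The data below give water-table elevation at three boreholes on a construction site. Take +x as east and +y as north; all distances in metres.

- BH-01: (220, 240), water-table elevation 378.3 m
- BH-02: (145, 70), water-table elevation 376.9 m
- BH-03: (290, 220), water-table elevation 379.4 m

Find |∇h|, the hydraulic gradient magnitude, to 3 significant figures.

0.0161

Taking BH-01 as reference: BH-02−BH-01 = (-75, -170, -1.4); BH-03−BH-01 = (70, -20, +1.1).
Solve a·Δx + b·Δy = Δh: det = (-75)·(-20) − 70·(-170) = 13400.
∂h/∂x = [(-1.4)·(-20) − (+1.1)·(-170)] / 13400 = +0.01604
∂h/∂y = [(-75)·(+1.1) − 70·(-1.4)] / 13400 = +0.001157
|∇h| = √(0.01604² + 0.001157²) = 0.01608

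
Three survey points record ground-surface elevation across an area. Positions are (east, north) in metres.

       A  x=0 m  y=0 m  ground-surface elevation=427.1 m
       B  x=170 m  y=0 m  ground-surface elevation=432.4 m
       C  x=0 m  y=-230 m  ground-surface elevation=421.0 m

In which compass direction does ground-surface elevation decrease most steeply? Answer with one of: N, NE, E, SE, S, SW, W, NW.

∂z/∂x = (432.4 − 427.1) / (170 − 0) = +0.03118
∂z/∂y = (421.0 − 427.1) / (-230 − 0) = +0.02652
Steepest decrease is along −∇f = (-0.03118 E, -0.02652 N) → southwest.

SW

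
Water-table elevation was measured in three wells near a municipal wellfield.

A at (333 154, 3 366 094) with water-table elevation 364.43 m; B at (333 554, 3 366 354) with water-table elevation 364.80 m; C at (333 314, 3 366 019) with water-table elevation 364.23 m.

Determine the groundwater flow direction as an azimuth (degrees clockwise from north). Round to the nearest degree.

Three-point gradient (reference A): Δ to B = (400, 260, +0.37), Δ to C = (160, -75, -0.20).
∂h/∂x = -0.0003387, ∂h/∂y = +0.001944 (det = -71600).
Flow direction (−∇h) has components (+0.0003387 E, -0.001944 N).
Azimuth = atan2(E, N) = atan2(+0.0003387, -0.001944) = 170.1° ≈ 170°.

170°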